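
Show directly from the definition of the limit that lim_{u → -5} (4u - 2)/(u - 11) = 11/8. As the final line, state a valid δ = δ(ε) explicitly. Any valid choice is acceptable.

Let ε > 0. We want δ > 0 with 0 < |u + 5| < δ ⇒ |(4u - 2)/(u - 11) − (11/8)| < ε.
Combining over a common denominator, (4u - 2)/(u - 11) − (11/8) = [(4u - 2)·(-16) − (-22)·(u - 11)] / [(-16)·(u - 11)] = -42(u + 5) / ((-16)(u - 11)).
So |(4u - 2)/(u - 11) − (11/8)| = 42|u + 5| / (16·|u − 11|).
Restrict δ ≤ 8. Then |u + 5| < 8 gives |u − 11| = |(u + 5) + (-16)| ≥ 16 − 8 = 8.
Hence |(4u - 2)/(u - 11) − (11/8)| < 42|u + 5|/(16·8) = (21/64)|u + 5|, which is < ε once |u + 5| < (64/21)ε.
Take δ = min(8, (64/21)ε). Then 0 < |u + 5| < δ forces both bounds, so |(4u - 2)/(u - 11) − (11/8)| < ε.

δ = min(8, (64/21)ε)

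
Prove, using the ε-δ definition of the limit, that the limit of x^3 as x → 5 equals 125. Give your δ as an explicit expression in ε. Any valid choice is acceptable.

Let ε > 0. We seek δ > 0 with 0 < |x − 5| < δ ⇒ |x^3 − 125| < ε.
Factor: x^3 − 125 = (x − 5)(x^2 + 5x + 25), so |x^3 − 125| = |x − 5|·|x^2 + 5x + 25|.
Restrict δ ≤ 1. Then |x − 5| < 1 gives |x| < 6, so by the triangle inequality |x^2 + 5x + 25| ≤ 6^2 + 5·6 + 25 = 91.
Hence |x^3 − 125| ≤ 91|x − 5|, which is < ε once |x − 5| < ε/91.
Take δ = min(1, ε/91). If 0 < |x − 5| < δ then both bounds hold and |x^3 − 125| ≤ 91|x − 5| < 91·(ε/91) = ε.

δ = min(1, ε/91)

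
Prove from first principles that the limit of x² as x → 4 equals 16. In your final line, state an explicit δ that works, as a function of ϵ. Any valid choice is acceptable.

Let ϵ > 0. We seek δ > 0 with 0 < |x − 4| < δ ⇒ |x² − 16| < ϵ.
Factor: x² − 16 = (x − 4)(x + 4), so |x² − 16| = |x − 4|·|x + 4|.
Impose δ ≤ 2 so that |x| < 6; then |x + 4| ≤ 10.
Hence |x² − 16| ≤ 10|x − 4|, which is < ϵ once |x − 4| < ϵ/10.
Take δ = min(2, ϵ/10). If 0 < |x − 4| < δ then both bounds hold and |x² − 16| ≤ 10|x − 4| < 10·(ϵ/10) = ϵ.

δ = min(2, ϵ/10)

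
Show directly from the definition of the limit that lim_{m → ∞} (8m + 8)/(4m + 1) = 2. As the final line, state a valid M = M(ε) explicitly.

M = (3/2)/ε

Fix ε > 0. For m ≥ 1, |(8m + 8)/(4m + 1) − 2| = |24|/(4(4m + 1)) = 24/(4(4m + 1)).
Since 4m + 1 ≥ 4m for m ≥ 1, this is ≤ 24/(4·4m) = (3/2)/m.
So |(8m + 8)/(4m + 1) − 2| < ε whenever m > (3/2)/ε.
Take M = (3/2)/ε. If m > M then |(8m + 8)/(4m + 1) − 2| ≤ (3/2)/m < ε.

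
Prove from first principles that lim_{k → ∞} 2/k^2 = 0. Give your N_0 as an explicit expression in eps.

N_0 = (2/eps)^{1/2}

Let eps > 0 be given. For k ≥ 1, |2/k^2 − 0| = 2/k^2.
2/k^2 < eps ⇔ k^2 > 2/eps ⇔ k > (2/eps)^{1/2}.
Take N_0 = (2/eps)^{1/2}. Then k > N_0 implies 2/k^2 < eps.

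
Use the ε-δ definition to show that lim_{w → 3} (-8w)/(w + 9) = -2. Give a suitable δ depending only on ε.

Fix ε > 0. We want δ > 0 with 0 < |w − 3| < δ ⇒ |(-8w)/(w + 9) + 2| < ε.
Combining over a common denominator, (-8w)/(w + 9) + 2 = [(-8w)·12 − (-24)·(w + 9)] / [12·(w + 9)] = -72(w − 3) / (12(w + 9)).
So |(-8w)/(w + 9) + 2| = 72|w − 3| / (12·|w + 9|).
Require δ ≤ 6, so |w + 9| ≥ |12| − |w − 3| > 12 − 6 = 6.
Hence |(-8w)/(w + 9) + 2| < 72|w − 3|/(12·6) = |w − 3|, which is < ε once |w − 3| < ε.
Take δ = min(6, ε). Then 0 < |w − 3| < δ forces both bounds, so |(-8w)/(w + 9) + 2| < ε.

δ = min(6, ε)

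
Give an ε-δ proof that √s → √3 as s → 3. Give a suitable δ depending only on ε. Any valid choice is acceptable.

Fix ε > 0. We want δ > 0 such that 0 < |s − 3| < δ implies |√s − √3| < ε.
Rationalise: √s − √3 = (s − 3)/(√s + √3), so |√s − √3| = |s − 3|/(√s + √3).
Restrict δ ≤ 3 so that |s − 3| < 3 forces s > 0, and then √s + √3 > √3.
Hence |√s − √3| < |s − 3|/√3, which is < ε once |s − 3| < √3·ε.
Take δ = min(3, √3·ε). If 0 < |s − 3| < δ then s > 0 and |√s − √3| < |s − 3|/√3 < ε.

δ = min(3, √3·ε)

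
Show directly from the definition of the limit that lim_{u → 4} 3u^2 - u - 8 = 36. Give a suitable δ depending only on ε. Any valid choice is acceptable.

Suppose ε > 0. We want δ > 0 such that 0 < |u − 4| < δ implies |(3u^2 - u - 8) − 36| < ε.
(3u^2 - u - 8) − 36 = 3u^2 - u - 44 = (u − 4)(3u + 11).
So |(3u^2 - u - 8) − 36| = |u − 4|·|3u + 11|.
Assume first that |u − 4| < 1, so |u| < 5. Then |3u + 11| ≤ 3·5 + 11 = 26.
Hence |(3u^2 - u - 8) − 36| ≤ 26|u − 4| < ε provided |u − 4| < ε/26.
Take δ = min(1, ε/26). Then 0 < |u − 4| < δ gives both |u − 4| < 1 and |u − 4| < ε/26, so |(3u^2 - u - 8) − 36| < ε.

δ = min(1, ε/26)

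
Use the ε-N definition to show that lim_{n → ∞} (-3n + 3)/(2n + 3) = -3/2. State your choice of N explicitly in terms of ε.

Let ε > 0 be given. For n ≥ 1, |(-3n + 3)/(2n + 3) + 3/2| = |15|/(2(2n + 3)) = 15/(2(2n + 3)).
Since 2n + 3 ≥ 2n for n ≥ 1, this is ≤ 15/(2·2n) = (15/4)/n.
So |(-3n + 3)/(2n + 3) + 3/2| < ε whenever n > (15/4)/ε.
Take N = (15/4)/ε. If n > N then |(-3n + 3)/(2n + 3) + 3/2| ≤ (15/4)/n < ε.

N = (15/4)/ε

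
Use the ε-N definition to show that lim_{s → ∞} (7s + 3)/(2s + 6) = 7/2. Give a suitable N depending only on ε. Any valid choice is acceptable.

Fix ε > 0. We seek N > 0 such that s > N implies |(7s + 3)/(2s + 6) − (7/2)| < ε.
(7s + 3)/(2s + 6) − (7/2) = (2(7s + 3) − 7(2s + 6)) / (2(2s + 6)) = -36/(2(2s + 6)).
For s > 0 we have 2s + 6 > 2s, so |(7s + 3)/(2s + 6) − (7/2)| = 36/(2(2s + 6)) < 36/(2·2s) = 9/s.
Thus |(7s + 3)/(2s + 6) − (7/2)| < ε whenever s > 9/ε.
Take N = 9/ε. If s > N then |(7s + 3)/(2s + 6) − (7/2)| < 9/s < ε.

N = 9/ε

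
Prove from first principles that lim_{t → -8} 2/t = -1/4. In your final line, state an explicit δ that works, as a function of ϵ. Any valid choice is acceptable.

Let ϵ > 0. We seek δ > 0 such that 0 < |t + 8| < δ implies |2/t + 1/4| < ϵ.
|2/t + 1/4| = 2·|-8 − t|/(8·|t|) = 2|t + 8|/(8|t|).
Restrict δ ≤ 4. Then |t + 8| < 4 gives |t| > 4, so 8|t| > 32.
Then |2/t + 1/4| < 2|t + 8|/32, which is < ϵ when |t + 8| < 16ϵ.
Take δ = min(4, 16ϵ). Then 0 < |t + 8| < δ gives both |t + 8| < 4 and |t + 8| < 16ϵ, so |2/t + 1/4| < ϵ.

δ = min(4, 16ϵ)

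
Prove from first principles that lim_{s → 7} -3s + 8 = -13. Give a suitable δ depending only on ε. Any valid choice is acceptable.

Let ε > 0. We need δ > 0 so that 0 < |s − 7| < δ implies |(-3s + 8) + 13| < ε.
Since (-3s + 8) + 13 = -3(s − 7), we have |(-3s + 8) + 13| = 3|s − 7|.
Thus it suffices that |s − 7| < ε/3.
Choosing δ = ε/3 gives |(-3s + 8) + 13| = 3|s − 7| < ε whenever |s − 7| < δ.

δ = ε/3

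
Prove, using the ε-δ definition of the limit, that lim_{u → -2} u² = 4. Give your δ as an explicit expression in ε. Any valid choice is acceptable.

Suppose ε > 0. We seek δ > 0 with 0 < |u + 2| < δ ⇒ |u² − 4| < ε.
Factor: u² − 4 = (u + 2)(u - 2), so |u² − 4| = |u + 2|·|u - 2|.
Restrict δ ≤ 2. Then |u + 2| < 2 gives |u| < 4, so by the triangle inequality |u - 2| ≤ 4 + 2 = 6.
Hence |u² − 4| ≤ 6|u + 2|, which is < ε once |u + 2| < ε/6.
Take δ = min(2, ε/6). If 0 < |u + 2| < δ then both bounds hold and |u² − 4| ≤ 6|u + 2| < 6·(ε/6) = ε.

δ = min(2, ε/6)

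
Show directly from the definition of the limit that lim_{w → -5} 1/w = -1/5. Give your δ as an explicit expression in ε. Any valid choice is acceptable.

Fix ε > 0. We seek δ > 0 such that 0 < |w + 5| < δ implies |1/w + 1/5| < ε.
|1/w + 1/5| = |-5 − w|/(5·|w|) = |w + 5|/(5|w|).
Require δ ≤ 5/2 so that |w| > 5 − 5/2 = 5/2, hence 5|w| > 25/2.
Then |1/w + 1/5| < |w + 5|/(25/2), which is < ε when |w + 5| < (25/2)ε.
Take δ = min(5/2, (25/2)ε). Then 0 < |w + 5| < δ gives both |w + 5| < 5/2 and |w + 5| < (25/2)ε, so |1/w + 1/5| < ε.

δ = min(5/2, (25/2)ε)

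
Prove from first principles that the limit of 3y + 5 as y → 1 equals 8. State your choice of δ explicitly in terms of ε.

δ = ε/3

Let ε > 0. We need δ > 0 so that 0 < |y − 1| < δ implies |(3y + 5) − 8| < ε.
Since (3y + 5) − 8 = 3(y − 1), we have |(3y + 5) − 8| = 3|y − 1|.
Thus it suffices that |y − 1| < ε/3.
Choosing δ = ε/3 gives |(3y + 5) − 8| = 3|y − 1| < ε whenever |y − 1| < δ.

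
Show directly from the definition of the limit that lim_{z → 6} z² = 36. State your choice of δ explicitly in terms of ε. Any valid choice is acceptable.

δ = min(1, ε/13)

Fix ε > 0. We seek δ > 0 with 0 < |z − 6| < δ ⇒ |z² − 36| < ε.
Factor: z² − 36 = (z − 6)(z + 6), so |z² − 36| = |z − 6|·|z + 6|.
Restrict δ ≤ 1. Then |z − 6| < 1 gives |z| < 7, so by the triangle inequality |z + 6| ≤ 7 + 6 = 13.
Hence |z² − 36| ≤ 13|z − 6|, which is < ε once |z − 6| < ε/13.
Take δ = min(1, ε/13). If 0 < |z − 6| < δ then both bounds hold and |z² − 36| ≤ 13|z − 6| < 13·(ε/13) = ε.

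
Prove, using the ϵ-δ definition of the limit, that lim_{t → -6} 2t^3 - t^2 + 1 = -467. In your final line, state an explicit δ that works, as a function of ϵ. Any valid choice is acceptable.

δ = min(1, ϵ/267)

Let ϵ > 0 be given. We want δ > 0 such that 0 < |t + 6| < δ implies |(2t^3 - t^2 + 1) + 467| < ϵ.
(2t^3 - t^2 + 1) + 467 = 2t^3 - t^2 + 468 = (t + 6)(2t^2 - 13t + 78).
So |(2t^3 - t^2 + 1) + 467| = |t + 6|·|2t^2 - 13t + 78|.
Require δ ≤ 1. Then |t + 6| < 1 gives |t| < 7, and by the triangle inequality |2t^2 - 13t + 78| ≤ 2·7^2 + 13·7 + 78 = 267.
Hence |(2t^3 - t^2 + 1) + 467| ≤ 267|t + 6| < ϵ provided |t + 6| < ϵ/267.
Choosing δ = min(1, ϵ/267) ensures both conditions, hence |(2t^3 - t^2 + 1) + 467| < ϵ.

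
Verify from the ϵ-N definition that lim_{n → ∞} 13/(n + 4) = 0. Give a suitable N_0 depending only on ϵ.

N_0 = 13/ϵ

Suppose ϵ > 0. For n ≥ 1, |13/(n + 4) − 0| = 13/(n + 4) ≤ 13/n.
We need 13/n < ϵ, i.e. n > 13/ϵ.
Take N_0 = 13/ϵ. If n > N_0 then |13/(n + 4)| ≤ 13/n < ϵ.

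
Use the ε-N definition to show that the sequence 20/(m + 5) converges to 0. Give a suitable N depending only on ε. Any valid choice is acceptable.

Let ε > 0. For m ≥ 1, |20/(m + 5) − 0| = 20/(m + 5) ≤ 20/m.
We need 20/m < ε, i.e. m > 20/ε.
Take N = 20/ε. If m > N then |20/(m + 5)| ≤ 20/m < ε.

N = 20/ε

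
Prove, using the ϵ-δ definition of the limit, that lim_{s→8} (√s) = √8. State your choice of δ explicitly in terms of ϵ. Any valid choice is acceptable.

Suppose ϵ > 0. We want δ > 0 such that 0 < |s − 8| < δ implies |√s − √8| < ϵ.
Rationalise: √s − √8 = (s − 8)/(√s + √8), so |√s − √8| = |s − 8|/(√s + √8).
Restrict δ ≤ 8 so that |s − 8| < 8 forces s > 0, and then √s + √8 > √8.
Hence |√s − √8| < |s − 8|/√8, which is < ϵ once |s − 8| < √8·ϵ.
Take δ = min(8, √8·ϵ). If 0 < |s − 8| < δ then s > 0 and |√s − √8| < |s − 8|/√8 < ϵ.

δ = min(8, √8·ϵ)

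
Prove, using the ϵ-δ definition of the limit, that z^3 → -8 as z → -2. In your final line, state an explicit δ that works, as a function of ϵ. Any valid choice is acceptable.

Suppose ϵ > 0. We seek δ > 0 with 0 < |z + 2| < δ ⇒ |z^3 + 8| < ϵ.
Factor: z^3 + 8 = (z + 2)(z^2 - 2z + 4), so |z^3 + 8| = |z + 2|·|z^2 - 2z + 4|.
Impose δ ≤ 1 so that |z| < 3; then |z^2 - 2z + 4| ≤ 19.
Hence |z^3 + 8| ≤ 19|z + 2|, which is < ϵ once |z + 2| < ϵ/19.
Take δ = min(1, ϵ/19). If 0 < |z + 2| < δ then both bounds hold and |z^3 + 8| ≤ 19|z + 2| < 19·(ϵ/19) = ϵ.

δ = min(1, ϵ/19)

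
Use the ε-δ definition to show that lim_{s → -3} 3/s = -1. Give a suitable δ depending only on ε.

Let ε > 0. We seek δ > 0 such that 0 < |s + 3| < δ implies |3/s + 1| < ε.
|3/s + 1| = 3·|-3 − s|/(3·|s|) = 3|s + 3|/(3|s|).
Require δ ≤ 3/2 so that |s| > 3 − 3/2 = 3/2, hence 3|s| > 9/2.
Then |3/s + 1| < 3|s + 3|/(9/2), which is < ε when |s + 3| < (3/2)ε.
Take δ = min(3/2, (3/2)ε). Then 0 < |s + 3| < δ gives both |s + 3| < 3/2 and |s + 3| < (3/2)ε, so |3/s + 1| < ε.

δ = min(3/2, (3/2)ε)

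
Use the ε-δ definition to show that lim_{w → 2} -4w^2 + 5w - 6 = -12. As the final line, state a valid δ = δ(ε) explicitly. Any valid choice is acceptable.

Let ε > 0. We want δ > 0 such that 0 < |w − 2| < δ implies |(-4w^2 + 5w - 6) + 12| < ε.
(-4w^2 + 5w - 6) + 12 = -4w^2 + 5w + 6 = (w − 2)(-4w - 3).
So |(-4w^2 + 5w - 6) + 12| = |w − 2|·|-4w - 3|.
Assume first that |w − 2| < 2, so |w| < 4. Then |-4w - 3| ≤ 4·4 + 3 = 19.
Hence |(-4w^2 + 5w - 6) + 12| ≤ 19|w − 2| < ε provided |w − 2| < ε/19.
Take δ = min(2, ε/19). Then 0 < |w − 2| < δ gives both |w − 2| < 2 and |w − 2| < ε/19, so |(-4w^2 + 5w - 6) + 12| < ε.

δ = min(2, ε/19)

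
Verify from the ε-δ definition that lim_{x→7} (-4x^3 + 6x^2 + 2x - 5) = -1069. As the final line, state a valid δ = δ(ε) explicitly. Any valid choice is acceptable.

Suppose ε > 0. We want δ > 0 such that 0 < |x − 7| < δ implies |(-4x^3 + 6x^2 + 2x - 5) + 1069| < ε.
(-4x^3 + 6x^2 + 2x - 5) + 1069 = -4x^3 + 6x^2 + 2x + 1064 = (x − 7)(-4x^2 - 22x - 152).
So |(-4x^3 + 6x^2 + 2x - 5) + 1069| = |x − 7|·|-4x^2 - 22x - 152|.
Require δ ≤ 1. Then |x − 7| < 1 gives |x| < 8, and by the triangle inequality |-4x^2 - 22x - 152| ≤ 4·8^2 + 22·8 + 152 = 584.
Hence |(-4x^3 + 6x^2 + 2x - 5) + 1069| ≤ 584|x − 7| < ε provided |x − 7| < ε/584.
Choosing δ = min(1, ε/584) ensures both conditions, hence |(-4x^3 + 6x^2 + 2x - 5) + 1069| < ε.

δ = min(1, ε/584)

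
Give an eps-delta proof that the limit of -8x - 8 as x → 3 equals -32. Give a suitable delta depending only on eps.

delta = eps/8

Let eps > 0. We need delta > 0 so that 0 < |x − 3| < delta implies |(-8x - 8) + 32| < eps.
Since (-8x - 8) + 32 = -8(x − 3), we have |(-8x - 8) + 32| = 8|x − 3|.
Thus it suffices that |x − 3| < eps/8.
Take delta = eps/8. If 0 < |x − 3| < delta then |(-8x - 8) + 32| = 8|x − 3| < 8·(eps/8) = eps.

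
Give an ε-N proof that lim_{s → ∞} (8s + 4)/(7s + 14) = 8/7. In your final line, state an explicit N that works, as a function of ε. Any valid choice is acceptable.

Fix ε > 0. We seek N > 0 such that s > N implies |(8s + 4)/(7s + 14) − (8/7)| < ε.
(8s + 4)/(7s + 14) − (8/7) = (7(8s + 4) − 8(7s + 14)) / (7(7s + 14)) = -84/(7(7s + 14)).
For s > 0 we have 7s + 14 > 7s, so |(8s + 4)/(7s + 14) − (8/7)| = 84/(7(7s + 14)) < 84/(7·7s) = (12/7)/s.
Thus |(8s + 4)/(7s + 14) − (8/7)| < ε whenever s > (12/7)/ε.
Take N = (12/7)/ε. If s > N then |(8s + 4)/(7s + 14) − (8/7)| < (12/7)/s < ε.

N = (12/7)/ε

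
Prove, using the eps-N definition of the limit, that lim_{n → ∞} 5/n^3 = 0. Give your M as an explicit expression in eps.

M = (5/eps)^{1/3}

Suppose eps > 0. For n ≥ 1, |5/n^3 − 0| = 5/n^3.
5/n^3 < eps ⇔ n^3 > 5/eps ⇔ n > (5/eps)^{1/3}.
Take M = (5/eps)^{1/3}. Then n > M implies 5/n^3 < eps.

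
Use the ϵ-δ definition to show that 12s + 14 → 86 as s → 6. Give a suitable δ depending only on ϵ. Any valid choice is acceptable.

δ = ϵ/12

Let ϵ > 0. We need δ > 0 so that 0 < |s − 6| < δ implies |(12s + 14) − 86| < ϵ.
Since (12s + 14) − 86 = 12(s − 6), we have |(12s + 14) − 86| = 12|s − 6|.
So 12|s − 6| < ϵ exactly when |s − 6| < ϵ/12.
Take δ = ϵ/12. If 0 < |s − 6| < δ then |(12s + 14) − 86| = 12|s − 6| < 12·(ϵ/12) = ϵ.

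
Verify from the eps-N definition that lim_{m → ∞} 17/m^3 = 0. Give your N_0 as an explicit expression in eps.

Let eps > 0 be given. For m ≥ 1, |17/m^3 − 0| = 17/m^3.
17/m^3 < eps ⇔ m^3 > 17/eps ⇔ m > (17/eps)^{1/3}.
Take N_0 = (17/eps)^{1/3}. Then m > N_0 implies 17/m^3 < eps.

N_0 = (17/eps)^{1/3}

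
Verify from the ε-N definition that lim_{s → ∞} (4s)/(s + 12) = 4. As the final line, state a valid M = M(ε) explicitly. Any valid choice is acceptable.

M = 48/ε

Suppose ε > 0. We seek M > 0 such that s > M implies |(4s)/(s + 12) − 4| < ε.
(4s)/(s + 12) − 4 = ((4s) − 4(s + 12)) / ((s + 12)) = -48/((s + 12)).
For s > 0 we have s + 12 > s, so |(4s)/(s + 12) − 4| = 48/((s + 12)) < 48/(s) = 48/s.
Thus |(4s)/(s + 12) − 4| < ε whenever s > 48/ε.
Take M = 48/ε. If s > M then |(4s)/(s + 12) − 4| < 48/s < ε.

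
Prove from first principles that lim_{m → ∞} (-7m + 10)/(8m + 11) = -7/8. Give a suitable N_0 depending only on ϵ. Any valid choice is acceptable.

Let ϵ > 0. For m ≥ 1, |(-7m + 10)/(8m + 11) + 7/8| = |157|/(8(8m + 11)) = 157/(8(8m + 11)).
Since 8m + 11 ≥ 8m for m ≥ 1, this is ≤ 157/(8·8m) = (157/64)/m.
So |(-7m + 10)/(8m + 11) + 7/8| < ϵ whenever m > (157/64)/ϵ.
Take N_0 = (157/64)/ϵ. If m > N_0 then |(-7m + 10)/(8m + 11) + 7/8| ≤ (157/64)/m < ϵ.

N_0 = (157/64)/ϵ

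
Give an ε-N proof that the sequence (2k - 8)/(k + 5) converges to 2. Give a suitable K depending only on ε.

Let ε > 0. For k ≥ 1, |(2k - 8)/(k + 5) − 2| = |-18|/((k + 5)) = 18/((k + 5)).
Since k + 5 ≥ k for k ≥ 1, this is ≤ 18/(k) = 18/k.
So |(2k - 8)/(k + 5) − 2| < ε whenever k > 18/ε.
Take K = 18/ε. If k > K then |(2k - 8)/(k + 5) − 2| ≤ 18/k < ε.

K = 18/ε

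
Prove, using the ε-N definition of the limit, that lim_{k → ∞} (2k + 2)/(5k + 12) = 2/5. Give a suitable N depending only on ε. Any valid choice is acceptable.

N = (14/25)/ε

Fix ε > 0. For k ≥ 1, |(2k + 2)/(5k + 12) − (2/5)| = |-14|/(5(5k + 12)) = 14/(5(5k + 12)).
Since 5k + 12 ≥ 5k for k ≥ 1, this is ≤ 14/(5·5k) = (14/25)/k.
So |(2k + 2)/(5k + 12) − (2/5)| < ε whenever k > (14/25)/ε.
Take N = (14/25)/ε. If k > N then |(2k + 2)/(5k + 12) − (2/5)| ≤ (14/25)/k < ε.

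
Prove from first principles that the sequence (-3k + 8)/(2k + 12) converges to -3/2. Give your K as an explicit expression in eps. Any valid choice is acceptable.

Fix eps > 0. For k ≥ 1, |(-3k + 8)/(2k + 12) + 3/2| = |52|/(2(2k + 12)) = 52/(2(2k + 12)).
Since 2k + 12 ≥ 2k for k ≥ 1, this is ≤ 52/(2·2k) = 13/k.
So |(-3k + 8)/(2k + 12) + 3/2| < eps whenever k > 13/eps.
Take K = 13/eps. If k > K then |(-3k + 8)/(2k + 12) + 3/2| ≤ 13/k < eps.

K = 13/eps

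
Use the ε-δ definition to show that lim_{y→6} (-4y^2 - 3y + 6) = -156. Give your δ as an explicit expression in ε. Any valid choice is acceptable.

δ = min(1, ε/55)

Let ε > 0 be given. We want δ > 0 such that 0 < |y − 6| < δ implies |(-4y^2 - 3y + 6) + 156| < ε.
(-4y^2 - 3y + 6) + 156 = -4y^2 - 3y + 162 = (y − 6)(-4y - 27).
So |(-4y^2 - 3y + 6) + 156| = |y − 6|·|-4y - 27|.
Assume first that |y − 6| < 1, so |y| < 7. Then |-4y - 27| ≤ 4·7 + 27 = 55.
Hence |(-4y^2 - 3y + 6) + 156| ≤ 55|y − 6| < ε provided |y − 6| < ε/55.
Take δ = min(1, ε/55). Then 0 < |y − 6| < δ gives both |y − 6| < 1 and |y − 6| < ε/55, so |(-4y^2 - 3y + 6) + 156| < ε.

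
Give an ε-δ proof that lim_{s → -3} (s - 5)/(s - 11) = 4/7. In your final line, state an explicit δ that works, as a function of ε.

δ = min(7, (49/3)ε)

Let ε > 0 be given. We want δ > 0 with 0 < |s + 3| < δ ⇒ |(s - 5)/(s - 11) − (4/7)| < ε.
Combining over a common denominator, (s - 5)/(s - 11) − (4/7) = [(s - 5)·(-14) − (-8)·(s - 11)] / [(-14)·(s - 11)] = -6(s + 3) / ((-14)(s - 11)).
So |(s - 5)/(s - 11) − (4/7)| = 6|s + 3| / (14·|s − 11|).
Restrict δ ≤ 7. Then |s + 3| < 7 gives |s − 11| = |(s + 3) + (-14)| ≥ 14 − 7 = 7.
Hence |(s - 5)/(s - 11) − (4/7)| < 6|s + 3|/(14·7) = (3/49)|s + 3|, which is < ε once |s + 3| < (49/3)ε.
Take δ = min(7, (49/3)ε). Then 0 < |s + 3| < δ forces both bounds, so |(s - 5)/(s - 11) − (4/7)| < ε.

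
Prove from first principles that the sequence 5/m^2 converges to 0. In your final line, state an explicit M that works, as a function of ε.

Suppose ε > 0. For m ≥ 1, |5/m^2 − 0| = 5/m^2.
5/m^2 < ε ⇔ m^2 > 5/ε ⇔ m > (5/ε)^{1/2}.
Take M = (5/ε)^{1/2}. Then m > M implies 5/m^2 < ε.

M = (5/ε)^{1/2}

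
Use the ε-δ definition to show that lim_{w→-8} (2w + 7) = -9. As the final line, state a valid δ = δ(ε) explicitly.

δ = ε/2

Fix ε > 0. We need δ > 0 so that 0 < |w + 8| < δ implies |(2w + 7) + 9| < ε.
|(2w + 7) + 9| = |2w + 16| = 2|w + 8|.
So 2|w + 8| < ε exactly when |w + 8| < ε/2.
Choosing δ = ε/2 gives |(2w + 7) + 9| = 2|w + 8| < ε whenever |w + 8| < δ.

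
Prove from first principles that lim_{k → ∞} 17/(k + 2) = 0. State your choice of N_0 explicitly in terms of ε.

Let ε > 0. For k ≥ 1, |17/(k + 2) − 0| = 17/(k + 2) ≤ 17/k.
We need 17/k < ε, i.e. k > 17/ε.
Take N_0 = 17/ε. If k > N_0 then |17/(k + 2)| ≤ 17/k < ε.

N_0 = 17/ε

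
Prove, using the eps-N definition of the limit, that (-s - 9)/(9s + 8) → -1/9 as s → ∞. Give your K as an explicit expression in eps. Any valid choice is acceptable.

Fix eps > 0. We seek K > 0 such that s > K implies |(-s - 9)/(9s + 8) + 1/9| < eps.
(-s - 9)/(9s + 8) + 1/9 = (9(-s - 9) − (-1)(9s + 8)) / (9(9s + 8)) = -73/(9(9s + 8)).
For s > 0 we have 9s + 8 > 9s, so |(-s - 9)/(9s + 8) + 1/9| = 73/(9(9s + 8)) < 73/(9·9s) = (73/81)/s.
Thus |(-s - 9)/(9s + 8) + 1/9| < eps whenever s > (73/81)/eps.
Take K = (73/81)/eps. If s > K then |(-s - 9)/(9s + 8) + 1/9| < (73/81)/s < eps.

K = (73/81)/eps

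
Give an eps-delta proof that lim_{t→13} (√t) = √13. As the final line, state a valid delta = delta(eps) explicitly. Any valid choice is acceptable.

Fix eps > 0. We want delta > 0 such that 0 < |t − 13| < delta implies |√t − √13| < eps.
Multiplying by the conjugate, |√t − √13| = |t − 13|/(√t + √13).
Restrict delta ≤ 13 so that |t − 13| < 13 forces t > 0, and then √t + √13 > √13.
Hence |√t − √13| < |t − 13|/√13, which is < eps once |t − 13| < √13·eps.
Take delta = min(13, √13·eps). If 0 < |t − 13| < delta then t > 0 and |√t − √13| < |t − 13|/√13 < eps.

delta = min(13, √13·eps)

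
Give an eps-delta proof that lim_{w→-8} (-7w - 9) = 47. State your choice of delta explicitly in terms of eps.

Let eps > 0 be given. We need delta > 0 so that 0 < |w + 8| < delta implies |(-7w - 9) − 47| < eps.
Since (-7w - 9) − 47 = -7(w + 8), we have |(-7w - 9) − 47| = 7|w + 8|.
Thus it suffices that |w + 8| < eps/7.
Take delta = eps/7. If 0 < |w + 8| < delta then |(-7w - 9) − 47| = 7|w + 8| < 7·(eps/7) = eps.

delta = eps/7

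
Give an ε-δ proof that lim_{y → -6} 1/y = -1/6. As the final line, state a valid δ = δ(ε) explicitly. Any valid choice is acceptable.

Let ε > 0 be given. We seek δ > 0 such that 0 < |y + 6| < δ implies |1/y + 1/6| < ε.
|1/y + 1/6| = |-6 − y|/(6·|y|) = |y + 6|/(6|y|).
Restrict δ ≤ 3. Then |y + 6| < 3 gives |y| > 3, so 6|y| > 18.
Then |1/y + 1/6| < |y + 6|/18, which is < ε when |y + 6| < 18ε.
Take δ = min(3, 18ε). Then 0 < |y + 6| < δ gives both |y + 6| < 3 and |y + 6| < 18ε, so |1/y + 1/6| < ε.

δ = min(3, 18ε)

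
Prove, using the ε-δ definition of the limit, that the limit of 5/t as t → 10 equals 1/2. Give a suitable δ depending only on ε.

δ = min(5, 10ε)

Suppose ε > 0. We seek δ > 0 such that 0 < |t − 10| < δ implies |5/t − (1/2)| < ε.
|5/t − (1/2)| = 5·|10 − t|/(10·|t|) = 5|t − 10|/(10|t|).
Restrict δ ≤ 5. Then |t − 10| < 5 gives |t| > 5, so 10|t| > 50.
Then |5/t − (1/2)| < 5|t − 10|/50, which is < ε when |t − 10| < 10ε.
Take δ = min(5, 10ε). Then 0 < |t − 10| < δ gives both |t − 10| < 5 and |t − 10| < 10ε, so |5/t − (1/2)| < ε.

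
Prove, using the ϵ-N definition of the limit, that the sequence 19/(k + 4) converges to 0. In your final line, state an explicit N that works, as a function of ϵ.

N = 19/ϵ

Suppose ϵ > 0. For k ≥ 1, |19/(k + 4) − 0| = 19/(k + 4) ≤ 19/k.
We need 19/k < ϵ, i.e. k > 19/ϵ.
Take N = 19/ϵ. If k > N then |19/(k + 4)| ≤ 19/k < ϵ.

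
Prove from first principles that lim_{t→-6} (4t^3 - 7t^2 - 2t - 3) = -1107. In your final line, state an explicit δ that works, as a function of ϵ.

Let ϵ > 0 be given. We want δ > 0 such that 0 < |t + 6| < δ implies |(4t^3 - 7t^2 - 2t - 3) + 1107| < ϵ.
(4t^3 - 7t^2 - 2t - 3) + 1107 = 4t^3 - 7t^2 - 2t + 1104 = (t + 6)(4t^2 - 31t + 184).
So |(4t^3 - 7t^2 - 2t - 3) + 1107| = |t + 6|·|4t^2 - 31t + 184|.
Assume first that |t + 6| < 1, so |t| < 7. Then |4t^2 - 31t + 184| ≤ 4·7^2 + 31·7 + 184 = 597.
Hence |(4t^3 - 7t^2 - 2t - 3) + 1107| ≤ 597|t + 6| < ϵ provided |t + 6| < ϵ/597.
Choosing δ = min(1, ϵ/597) ensures both conditions, hence |(4t^3 - 7t^2 - 2t - 3) + 1107| < ϵ.

δ = min(1, ϵ/597)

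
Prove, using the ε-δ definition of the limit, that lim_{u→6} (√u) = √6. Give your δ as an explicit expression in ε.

Suppose ε > 0. We want δ > 0 such that 0 < |u − 6| < δ implies |√u − √6| < ε.
Rationalise: √u − √6 = (u − 6)/(√u + √6), so |√u − √6| = |u − 6|/(√u + √6).
Restrict δ ≤ 6 so that |u − 6| < 6 forces u > 0, and then √u + √6 > √6.
Hence |√u − √6| < |u − 6|/√6, which is < ε once |u − 6| < √6·ε.
Take δ = min(6, √6·ε). If 0 < |u − 6| < δ then u > 0 and |√u − √6| < |u − 6|/√6 < ε.

δ = min(6, √6·ε)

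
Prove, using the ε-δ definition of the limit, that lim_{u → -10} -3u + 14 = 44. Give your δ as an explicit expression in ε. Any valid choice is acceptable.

δ = ε/3

Let ε > 0. We need δ > 0 so that 0 < |u + 10| < δ implies |(-3u + 14) − 44| < ε.
Since (-3u + 14) − 44 = -3(u + 10), we have |(-3u + 14) − 44| = 3|u + 10|.
Thus it suffices that |u + 10| < ε/3.
Choosing δ = ε/3 gives |(-3u + 14) − 44| = 3|u + 10| < ε whenever |u + 10| < δ.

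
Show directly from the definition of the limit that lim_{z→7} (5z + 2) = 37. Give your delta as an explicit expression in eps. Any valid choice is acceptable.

delta = eps/5

Let eps > 0. We need delta > 0 so that 0 < |z − 7| < delta implies |(5z + 2) − 37| < eps.
Since (5z + 2) − 37 = 5(z − 7), we have |(5z + 2) − 37| = 5|z − 7|.
So 5|z − 7| < eps exactly when |z − 7| < eps/5.
Choosing delta = eps/5 gives |(5z + 2) − 37| = 5|z − 7| < eps whenever |z − 7| < delta.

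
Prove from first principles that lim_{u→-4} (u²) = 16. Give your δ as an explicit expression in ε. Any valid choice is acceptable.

δ = min(1, ε/9)

Let ε > 0 be given. We seek δ > 0 with 0 < |u + 4| < δ ⇒ |u² − 16| < ε.
Factor: u² − 16 = (u + 4)(u - 4), so |u² − 16| = |u + 4|·|u - 4|.
Impose δ ≤ 1 so that |u| < 5; then |u - 4| ≤ 9.
Hence |u² − 16| ≤ 9|u + 4|, which is < ε once |u + 4| < ε/9.
Take δ = min(1, ε/9). If 0 < |u + 4| < δ then both bounds hold and |u² − 16| ≤ 9|u + 4| < 9·(ε/9) = ε.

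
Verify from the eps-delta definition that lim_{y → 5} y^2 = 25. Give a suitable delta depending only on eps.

delta = min(1, eps/11)

Fix eps > 0. We seek delta > 0 with 0 < |y − 5| < delta ⇒ |y^2 − 25| < eps.
Factor: y^2 − 25 = (y − 5)(y + 5), so |y^2 − 25| = |y − 5|·|y + 5|.
Impose delta ≤ 1 so that |y| < 6; then |y + 5| ≤ 11.
Hence |y^2 − 25| ≤ 11|y − 5|, which is < eps once |y − 5| < eps/11.
Take delta = min(1, eps/11). If 0 < |y − 5| < delta then both bounds hold and |y^2 − 25| ≤ 11|y − 5| < 11·(eps/11) = eps.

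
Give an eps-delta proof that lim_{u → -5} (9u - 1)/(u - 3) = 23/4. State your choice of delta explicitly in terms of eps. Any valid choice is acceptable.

Let eps > 0 be given. We want delta > 0 with 0 < |u + 5| < delta ⇒ |(9u - 1)/(u - 3) − (23/4)| < eps.
Combining over a common denominator, (9u - 1)/(u - 3) − (23/4) = [(9u - 1)·(-8) − (-46)·(u - 3)] / [(-8)·(u - 3)] = -26(u + 5) / ((-8)(u - 3)).
So |(9u - 1)/(u - 3) − (23/4)| = 26|u + 5| / (8·|u − 3|).
Require delta ≤ 4, so |u − 3| ≥ |-8| − |u + 5| > 8 − 4 = 4.
Hence |(9u - 1)/(u - 3) − (23/4)| < 26|u + 5|/(8·4) = (13/16)|u + 5|, which is < eps once |u + 5| < (16/13)eps.
Take delta = min(4, (16/13)eps). Then 0 < |u + 5| < delta forces both bounds, so |(9u - 1)/(u - 3) − (23/4)| < eps.

delta = min(4, (16/13)eps)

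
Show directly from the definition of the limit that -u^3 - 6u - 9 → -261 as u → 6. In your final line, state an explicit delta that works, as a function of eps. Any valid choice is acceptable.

delta = min(1, eps/133)

Let eps > 0. We want delta > 0 such that 0 < |u − 6| < delta implies |(-u^3 - 6u - 9) + 261| < eps.
(-u^3 - 6u - 9) + 261 = -u^3 - 6u + 252 = (u − 6)(-u^2 - 6u - 42).
So |(-u^3 - 6u - 9) + 261| = |u − 6|·|-u^2 - 6u - 42|.
Require delta ≤ 1. Then |u − 6| < 1 gives |u| < 7, and by the triangle inequality |-u^2 - 6u - 42| ≤ 7^2 + 6·7 + 42 = 133.
Hence |(-u^3 - 6u - 9) + 261| ≤ 133|u − 6| < eps provided |u − 6| < eps/133.
Choosing delta = min(1, eps/133) ensures both conditions, hence |(-u^3 - 6u - 9) + 261| < eps.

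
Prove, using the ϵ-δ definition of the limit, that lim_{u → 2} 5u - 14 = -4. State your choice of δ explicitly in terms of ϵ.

Fix ϵ > 0. We need δ > 0 so that 0 < |u − 2| < δ implies |(5u - 14) + 4| < ϵ.
Since (5u - 14) + 4 = 5(u − 2), we have |(5u - 14) + 4| = 5|u − 2|.
So 5|u − 2| < ϵ exactly when |u − 2| < ϵ/5.
Choosing δ = ϵ/5 gives |(5u - 14) + 4| = 5|u − 2| < ϵ whenever |u − 2| < δ.

δ = ϵ/5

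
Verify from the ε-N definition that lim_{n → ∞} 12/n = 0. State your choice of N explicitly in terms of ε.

N = 12/ε

Fix ε > 0. For n ≥ 1, |12/n − 0| = 12/(n) ≤ 12/n.
We need 12/n < ε, i.e. n > 12/ε.
Take N = 12/ε. If n > N then |12/n| ≤ 12/n < ε.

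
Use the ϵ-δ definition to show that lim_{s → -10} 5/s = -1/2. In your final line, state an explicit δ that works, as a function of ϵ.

Fix ϵ > 0. We seek δ > 0 such that 0 < |s + 10| < δ implies |5/s + 1/2| < ϵ.
|5/s + 1/2| = 5·|-10 − s|/(10·|s|) = 5|s + 10|/(10|s|).
Restrict δ ≤ 5. Then |s + 10| < 5 gives |s| > 5, so 10|s| > 50.
Then |5/s + 1/2| < 5|s + 10|/50, which is < ϵ when |s + 10| < 10ϵ.
Take δ = min(5, 10ϵ). Then 0 < |s + 10| < δ gives both |s + 10| < 5 and |s + 10| < 10ϵ, so |5/s + 1/2| < ϵ.

δ = min(5, 10ϵ)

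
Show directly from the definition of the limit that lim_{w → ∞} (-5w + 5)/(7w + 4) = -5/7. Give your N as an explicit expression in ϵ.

Let ϵ > 0. We seek N > 0 such that w > N implies |(-5w + 5)/(7w + 4) + 5/7| < ϵ.
(-5w + 5)/(7w + 4) + 5/7 = (7(-5w + 5) − (-5)(7w + 4)) / (7(7w + 4)) = 55/(7(7w + 4)).
For w > 0 we have 7w + 4 > 7w, so |(-5w + 5)/(7w + 4) + 5/7| = 55/(7(7w + 4)) < 55/(7·7w) = (55/49)/w.
Thus |(-5w + 5)/(7w + 4) + 5/7| < ϵ whenever w > (55/49)/ϵ.
Take N = (55/49)/ϵ. If w > N then |(-5w + 5)/(7w + 4) + 5/7| < (55/49)/w < ϵ.

N = (55/49)/ϵ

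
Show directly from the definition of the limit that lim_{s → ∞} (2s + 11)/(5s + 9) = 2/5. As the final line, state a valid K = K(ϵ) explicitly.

Fix ϵ > 0. We seek K > 0 such that s > K implies |(2s + 11)/(5s + 9) − (2/5)| < ϵ.
(2s + 11)/(5s + 9) − (2/5) = (5(2s + 11) − 2(5s + 9)) / (5(5s + 9)) = 37/(5(5s + 9)).
For s > 0 we have 5s + 9 > 5s, so |(2s + 11)/(5s + 9) − (2/5)| = 37/(5(5s + 9)) < 37/(5·5s) = (37/25)/s.
Thus |(2s + 11)/(5s + 9) − (2/5)| < ϵ whenever s > (37/25)/ϵ.
Take K = (37/25)/ϵ. If s > K then |(2s + 11)/(5s + 9) − (2/5)| < (37/25)/s < ϵ.

K = (37/25)/ϵ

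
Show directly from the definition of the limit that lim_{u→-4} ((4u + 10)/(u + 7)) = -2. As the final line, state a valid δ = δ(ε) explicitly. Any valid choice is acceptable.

δ = min(3/2, (1/4)ε)

Suppose ε > 0. We want δ > 0 with 0 < |u + 4| < δ ⇒ |(4u + 10)/(u + 7) + 2| < ε.
Combining over a common denominator, (4u + 10)/(u + 7) + 2 = [(4u + 10)·3 − (-6)·(u + 7)] / [3·(u + 7)] = 18(u + 4) / (3(u + 7)).
So |(4u + 10)/(u + 7) + 2| = 18|u + 4| / (3·|u + 7|).
Require δ ≤ 3/2, so |u + 7| ≥ |3| − |u + 4| > 3 − 3/2 = 3/2.
Hence |(4u + 10)/(u + 7) + 2| < 18|u + 4|/(3·(3/2)) = 4|u + 4|, which is < ε once |u + 4| < (1/4)ε.
Take δ = min(3/2, (1/4)ε). Then 0 < |u + 4| < δ forces both bounds, so |(4u + 10)/(u + 7) + 2| < ε.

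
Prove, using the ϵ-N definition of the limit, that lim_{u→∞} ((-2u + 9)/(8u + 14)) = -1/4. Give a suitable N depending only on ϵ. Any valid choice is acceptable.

Let ϵ > 0 be given. We seek N > 0 such that u > N implies |(-2u + 9)/(8u + 14) + 1/4| < ϵ.
(-2u + 9)/(8u + 14) + 1/4 = (8(-2u + 9) − (-2)(8u + 14)) / (8(8u + 14)) = 100/(8(8u + 14)).
For u > 0 we have 8u + 14 > 8u, so |(-2u + 9)/(8u + 14) + 1/4| = 100/(8(8u + 14)) < 100/(8·8u) = (25/16)/u.
Thus |(-2u + 9)/(8u + 14) + 1/4| < ϵ whenever u > (25/16)/ϵ.
Take N = (25/16)/ϵ. If u > N then |(-2u + 9)/(8u + 14) + 1/4| < (25/16)/u < ϵ.

N = (25/16)/ϵ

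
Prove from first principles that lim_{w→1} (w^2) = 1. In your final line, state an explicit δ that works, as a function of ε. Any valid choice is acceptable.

Let ε > 0. We seek δ > 0 with 0 < |w − 1| < δ ⇒ |w^2 − 1| < ε.
Factor: w^2 − 1 = (w − 1)(w + 1), so |w^2 − 1| = |w − 1|·|w + 1|.
Restrict δ ≤ 1. Then |w − 1| < 1 gives |w| < 2, so by the triangle inequality |w + 1| ≤ 2 + 1 = 3.
Hence |w^2 − 1| ≤ 3|w − 1|, which is < ε once |w − 1| < ε/3.
Take δ = min(1, ε/3). If 0 < |w − 1| < δ then both bounds hold and |w^2 − 1| ≤ 3|w − 1| < 3·(ε/3) = ε.

δ = min(1, ε/3)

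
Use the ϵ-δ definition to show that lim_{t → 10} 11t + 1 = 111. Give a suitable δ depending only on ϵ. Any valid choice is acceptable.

δ = ϵ/11

Let ϵ > 0. We need δ > 0 so that 0 < |t − 10| < δ implies |(11t + 1) − 111| < ϵ.
|(11t + 1) − 111| = |11t - 110| = 11|t − 10|.
So 11|t − 10| < ϵ exactly when |t − 10| < ϵ/11.
Take δ = ϵ/11. If 0 < |t − 10| < δ then |(11t + 1) − 111| = 11|t − 10| < 11·(ϵ/11) = ϵ.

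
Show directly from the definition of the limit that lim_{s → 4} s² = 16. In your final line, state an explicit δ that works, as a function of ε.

δ = min(1, ε/9)

Let ε > 0 be given. We seek δ > 0 with 0 < |s − 4| < δ ⇒ |s² − 16| < ε.
Factor: s² − 16 = (s − 4)(s + 4), so |s² − 16| = |s − 4|·|s + 4|.
Impose δ ≤ 1 so that |s| < 5; then |s + 4| ≤ 9.
Hence |s² − 16| ≤ 9|s − 4|, which is < ε once |s − 4| < ε/9.
Take δ = min(1, ε/9). If 0 < |s − 4| < δ then both bounds hold and |s² − 16| ≤ 9|s − 4| < 9·(ε/9) = ε.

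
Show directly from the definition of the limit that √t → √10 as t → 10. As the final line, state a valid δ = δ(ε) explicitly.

Suppose ε > 0. We want δ > 0 such that 0 < |t − 10| < δ implies |√t − √10| < ε.
Multiplying by the conjugate, |√t − √10| = |t − 10|/(√t + √10).
Restrict δ ≤ 10 so that |t − 10| < 10 forces t > 0, and then √t + √10 > √10.
Hence |√t − √10| < |t − 10|/√10, which is < ε once |t − 10| < √10·ε.
Take δ = min(10, √10·ε). If 0 < |t − 10| < δ then t > 0 and |√t − √10| < |t − 10|/√10 < ε.

δ = min(10, √10·ε)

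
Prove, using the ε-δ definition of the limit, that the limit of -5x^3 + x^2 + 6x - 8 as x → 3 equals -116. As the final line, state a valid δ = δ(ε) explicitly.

Fix ε > 0. We want δ > 0 such that 0 < |x − 3| < δ implies |(-5x^3 + x^2 + 6x - 8) + 116| < ε.
(-5x^3 + x^2 + 6x - 8) + 116 = -5x^3 + x^2 + 6x + 108 = (x − 3)(-5x^2 - 14x - 36).
So |(-5x^3 + x^2 + 6x - 8) + 116| = |x − 3|·|-5x^2 - 14x - 36|.
Require δ ≤ 1. Then |x − 3| < 1 gives |x| < 4, and by the triangle inequality |-5x^2 - 14x - 36| ≤ 5·4^2 + 14·4 + 36 = 172.
Hence |(-5x^3 + x^2 + 6x - 8) + 116| ≤ 172|x − 3| < ε provided |x − 3| < ε/172.
Take δ = min(1, ε/172). Then 0 < |x − 3| < δ gives both |x − 3| < 1 and |x − 3| < ε/172, so |(-5x^3 + x^2 + 6x - 8) + 116| < ε.

δ = min(1, ε/172)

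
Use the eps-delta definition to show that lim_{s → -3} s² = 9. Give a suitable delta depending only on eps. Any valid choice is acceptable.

Suppose eps > 0. We seek delta > 0 with 0 < |s + 3| < delta ⇒ |s² − 9| < eps.
Factor: s² − 9 = (s + 3)(s - 3), so |s² − 9| = |s + 3|·|s - 3|.
Restrict delta ≤ 1. Then |s + 3| < 1 gives |s| < 4, so by the triangle inequality |s - 3| ≤ 4 + 3 = 7.
Hence |s² − 9| ≤ 7|s + 3|, which is < eps once |s + 3| < eps/7.
Take delta = min(1, eps/7). If 0 < |s + 3| < delta then both bounds hold and |s² − 9| ≤ 7|s + 3| < 7·(eps/7) = eps.

delta = min(1, eps/7)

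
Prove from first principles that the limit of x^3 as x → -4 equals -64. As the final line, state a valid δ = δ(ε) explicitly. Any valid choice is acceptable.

δ = min(1, ε/61)

Fix ε > 0. We seek δ > 0 with 0 < |x + 4| < δ ⇒ |x^3 + 64| < ε.
Factor: x^3 + 64 = (x + 4)(x^2 - 4x + 16), so |x^3 + 64| = |x + 4|·|x^2 - 4x + 16|.
Impose δ ≤ 1 so that |x| < 5; then |x^2 - 4x + 16| ≤ 61.
Hence |x^3 + 64| ≤ 61|x + 4|, which is < ε once |x + 4| < ε/61.
Take δ = min(1, ε/61). If 0 < |x + 4| < δ then both bounds hold and |x^3 + 64| ≤ 61|x + 4| < 61·(ε/61) = ε.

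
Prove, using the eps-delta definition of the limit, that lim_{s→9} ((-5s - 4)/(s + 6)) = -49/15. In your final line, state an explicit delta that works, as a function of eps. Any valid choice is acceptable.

Fix eps > 0. We want delta > 0 with 0 < |s − 9| < delta ⇒ |(-5s - 4)/(s + 6) + 49/15| < eps.
Combining over a common denominator, (-5s - 4)/(s + 6) + 49/15 = [(-5s - 4)·15 − (-49)·(s + 6)] / [15·(s + 6)] = -26(s − 9) / (15(s + 6)).
So |(-5s - 4)/(s + 6) + 49/15| = 26|s − 9| / (15·|s + 6|).
Require delta ≤ 15/2, so |s + 6| ≥ |15| − |s − 9| > 15 − 15/2 = 15/2.
Hence |(-5s - 4)/(s + 6) + 49/15| < 26|s − 9|/(15·(15/2)) = (52/225)|s − 9|, which is < eps once |s − 9| < (225/52)eps.
Take delta = min(15/2, (225/52)eps). Then 0 < |s − 9| < delta forces both bounds, so |(-5s - 4)/(s + 6) + 49/15| < eps.

delta = min(15/2, (225/52)eps)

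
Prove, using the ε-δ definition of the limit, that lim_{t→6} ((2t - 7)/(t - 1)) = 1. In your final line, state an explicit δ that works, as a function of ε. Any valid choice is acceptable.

δ = min(5/2, (5/2)ε)

Fix ε > 0. We want δ > 0 with 0 < |t − 6| < δ ⇒ |(2t - 7)/(t - 1) − 1| < ε.
Combining over a common denominator, (2t - 7)/(t - 1) − 1 = [(2t - 7)·5 − 5·(t - 1)] / [5·(t - 1)] = 5(t − 6) / (5(t - 1)).
So |(2t - 7)/(t - 1) − 1| = 5|t − 6| / (5·|t − 1|).
Require δ ≤ 5/2, so |t − 1| ≥ |5| − |t − 6| > 5 − 5/2 = 5/2.
Hence |(2t - 7)/(t - 1) − 1| < 5|t − 6|/(5·(5/2)) = (2/5)|t − 6|, which is < ε once |t − 6| < (5/2)ε.
Take δ = min(5/2, (5/2)ε). Then 0 < |t − 6| < δ forces both bounds, so |(2t - 7)/(t - 1) − 1| < ε.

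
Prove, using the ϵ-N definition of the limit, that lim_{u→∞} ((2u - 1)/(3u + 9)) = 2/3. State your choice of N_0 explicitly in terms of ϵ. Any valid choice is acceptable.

Fix ϵ > 0. We seek N_0 > 0 such that u > N_0 implies |(2u - 1)/(3u + 9) − (2/3)| < ϵ.
(2u - 1)/(3u + 9) − (2/3) = (3(2u - 1) − 2(3u + 9)) / (3(3u + 9)) = -21/(3(3u + 9)).
For u > 0 we have 3u + 9 > 3u, so |(2u - 1)/(3u + 9) − (2/3)| = 21/(3(3u + 9)) < 21/(3·3u) = (7/3)/u.
Thus |(2u - 1)/(3u + 9) − (2/3)| < ϵ whenever u > (7/3)/ϵ.
Take N_0 = (7/3)/ϵ. If u > N_0 then |(2u - 1)/(3u + 9) − (2/3)| < (7/3)/u < ϵ.

N_0 = (7/3)/ϵ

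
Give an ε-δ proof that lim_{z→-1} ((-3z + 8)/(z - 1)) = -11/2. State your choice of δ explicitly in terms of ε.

Suppose ε > 0. We want δ > 0 with 0 < |z + 1| < δ ⇒ |(-3z + 8)/(z - 1) + 11/2| < ε.
Combining over a common denominator, (-3z + 8)/(z - 1) + 11/2 = [(-3z + 8)·(-2) − 11·(z - 1)] / [(-2)·(z - 1)] = -5(z + 1) / ((-2)(z - 1)).
So |(-3z + 8)/(z - 1) + 11/2| = 5|z + 1| / (2·|z − 1|).
Require δ ≤ 1, so |z − 1| ≥ |-2| − |z + 1| > 2 − 1 = 1.
Hence |(-3z + 8)/(z - 1) + 11/2| < 5|z + 1|/(2·1) = (5/2)|z + 1|, which is < ε once |z + 1| < (2/5)ε.
Take δ = min(1, (2/5)ε). Then 0 < |z + 1| < δ forces both bounds, so |(-3z + 8)/(z - 1) + 11/2| < ε.

δ = min(1, (2/5)ε)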